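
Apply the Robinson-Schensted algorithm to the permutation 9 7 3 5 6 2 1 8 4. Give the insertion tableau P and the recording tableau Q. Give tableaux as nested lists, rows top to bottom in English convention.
Insert each entry of the permutation into P by Schensted row insertion, recording in Q the position of each new cell.

Insert 9: appended to row 1. P = [[9]].
Insert 7: 7 bumps 9 from row 1; 9 starts row 2. P = [[7], [9]].
Insert 3: 3 bumps 7 from row 1; 7 bumps 9 from row 2; 9 starts row 3. P = [[3], [7], [9]].
Insert 5: appended to row 1. P = [[3, 5], [7], [9]].
Insert 6: appended to row 1. P = [[3, 5, 6], [7], [9]].
Insert 2: 2 bumps 3 from row 1; 3 bumps 7 from row 2; 7 bumps 9 from row 3; 9 starts row 4. P = [[2, 5, 6], [3], [7], [9]].
Insert 1: 1 bumps 2 from row 1; 2 bumps 3 from row 2; 3 bumps 7 from row 3; 7 bumps 9 from row 4; 9 starts row 5. P = [[1, 5, 6], [2], [3], [7], [9]].
Insert 8: appended to row 1. P = [[1, 5, 6, 8], [2], [3], [7], [9]].
Insert 4: 4 bumps 5 from row 1; 5 appends to row 2. P = [[1, 4, 6, 8], [2, 5], [3], [7], [9]].

So P = [[1, 4, 6, 8], [2, 5], [3], [7], [9]], Q = [[1, 4, 5, 8], [2, 9], [3], [6], [7]].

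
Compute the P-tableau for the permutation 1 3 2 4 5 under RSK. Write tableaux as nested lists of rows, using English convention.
P = [[1, 2, 4, 5], [3]]

Insert 1: appended to row 1. P = [[1]].
Insert 3: appended to row 1. P = [[1, 3]].
Insert 2: 2 bumps 3 from row 1; 3 starts row 2. P = [[1, 2], [3]].
Insert 4: appended to row 1. P = [[1, 2, 4], [3]].
Insert 5: appended to row 1. P = [[1, 2, 4, 5], [3]].

So P = [[1, 2, 4, 5], [3]].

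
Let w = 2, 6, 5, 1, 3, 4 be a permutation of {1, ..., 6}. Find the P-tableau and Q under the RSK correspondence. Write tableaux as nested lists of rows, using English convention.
P = [[1, 3, 4], [2, 5], [6]], Q = [[1, 2, 6], [3, 5], [4]]

Insert each entry of the permutation into P by Schensted row insertion, recording in Q the position of each new cell.

Insert 2: appended to row 1. P = [[2]].
Insert 6: appended to row 1. P = [[2, 6]].
Insert 5: 5 bumps 6 from row 1; 6 starts row 2. P = [[2, 5], [6]].
Insert 1: 1 bumps 2 from row 1; 2 bumps 6 from row 2; 6 starts row 3. P = [[1, 5], [2], [6]].
Insert 3: 3 bumps 5 from row 1; 5 appends to row 2. P = [[1, 3], [2, 5], [6]].
Insert 4: appended to row 1. P = [[1, 3, 4], [2, 5], [6]].

So P = [[1, 3, 4], [2, 5], [6]], Q = [[1, 2, 6], [3, 5], [4]].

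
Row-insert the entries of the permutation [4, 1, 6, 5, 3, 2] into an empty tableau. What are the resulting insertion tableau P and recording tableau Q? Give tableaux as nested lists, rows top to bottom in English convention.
P = [[1, 2], [3, 5], [4], [6]], Q = [[1, 3], [2, 4], [5], [6]]

Insert each entry of the permutation into P by Schensted row insertion, recording in Q the position of each new cell.

Insert 4: appended to row 1. P = [[4]].
Insert 1: 1 bumps 4 from row 1; 4 starts row 2. P = [[1], [4]].
Insert 6: appended to row 1. P = [[1, 6], [4]].
Insert 5: 5 bumps 6 from row 1; 6 appends to row 2. P = [[1, 5], [4, 6]].
Insert 3: 3 bumps 5 from row 1; 5 bumps 6 from row 2; 6 starts row 3. P = [[1, 3], [4, 5], [6]].
Insert 2: 2 bumps 3 from row 1; 3 bumps 4 from row 2; 4 bumps 6 from row 3; 6 starts row 4. P = [[1, 2], [3, 5], [4], [6]].

So P = [[1, 2], [3, 5], [4], [6]], Q = [[1, 3], [2, 4], [5], [6]].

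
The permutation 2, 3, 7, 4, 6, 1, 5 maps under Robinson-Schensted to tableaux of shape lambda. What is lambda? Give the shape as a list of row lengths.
Row-insert each entry into an empty tableau.

After inserting 2: P = [[2]].
After inserting 3: P = [[2, 3]].
After inserting 7: P = [[2, 3, 7]].
After inserting 4: P = [[2, 3, 4], [7]].
After inserting 6: P = [[2, 3, 4, 6], [7]].
After inserting 1: P = [[1, 3, 4, 6], [2], [7]].
After inserting 5: P = [[1, 3, 4, 5], [2, 6], [7]].

The final insertion tableau P = [[1, 3, 4, 5], [2, 6], [7]] has shape [4, 2, 1].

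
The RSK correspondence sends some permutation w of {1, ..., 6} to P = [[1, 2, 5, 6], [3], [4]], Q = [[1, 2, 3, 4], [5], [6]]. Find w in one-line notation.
1 4 5 6 3 2

Reverse the RSK construction: for i from n down to 1, find the cell of Q containing i, remove the entry at that cell from P, and reverse-bump it up through P; the value ejected from row 1 is w(i).

Step i=6: Q has 6 at row 3, column 1; remove 4 from row 3 of P and reverse-bump: 4 enters row 2 and ejects 3; 3 enters row 1 and ejects 2. So w(6) = 2. P is now [[1, 3, 5, 6], [4]].
Step i=5: Q has 5 at row 2, column 1; remove 4 from row 2 of P and reverse-bump: 4 enters row 1 and ejects 3. So w(5) = 3. P is now [[1, 4, 5, 6]].
Step i=4: Q has 4 at row 1, column 4; remove that cell from P, ejecting 6. So w(4) = 6. P is now [[1, 4, 5]].
Step i=3: Q has 3 at row 1, column 3; remove that cell from P, ejecting 5. So w(3) = 5. P is now [[1, 4]].
Step i=2: Q has 2 at row 1, column 2; remove that cell from P, ejecting 4. So w(2) = 4. P is now [[1]].
Step i=1: Q has 1 at row 1, column 1; remove that cell from P, ejecting 1. So w(1) = 1. P is now [].

So w = 1 4 5 6 3 2.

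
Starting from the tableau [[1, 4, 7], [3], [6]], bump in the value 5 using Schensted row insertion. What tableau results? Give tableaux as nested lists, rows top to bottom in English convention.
In row 1, 5 replaces 7 (the leftmost entry greater than 5); 7 is bumped to row 2. 7 is appended to row 2. The new tableau is [[1, 4, 5], [3, 7], [6]].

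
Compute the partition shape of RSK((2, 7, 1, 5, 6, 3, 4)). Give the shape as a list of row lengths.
Row-insert each entry into an empty tableau.

After inserting 2: P = [[2]].
After inserting 7: P = [[2, 7]].
After inserting 1: P = [[1, 7], [2]].
After inserting 5: P = [[1, 5], [2, 7]].
After inserting 6: P = [[1, 5, 6], [2, 7]].
After inserting 3: P = [[1, 3, 6], [2, 5], [7]].
After inserting 4: P = [[1, 3, 4], [2, 5, 6], [7]].

The final insertion tableau P = [[1, 3, 4], [2, 5, 6], [7]] has shape [3, 3, 1].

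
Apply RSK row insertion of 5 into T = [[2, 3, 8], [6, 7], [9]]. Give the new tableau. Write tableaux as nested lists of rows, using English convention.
In row 1, 5 replaces 8 (the leftmost entry greater than 5); 8 is bumped to row 2. 8 is appended to row 2. The new tableau is [[2, 3, 5], [6, 7, 8], [9]].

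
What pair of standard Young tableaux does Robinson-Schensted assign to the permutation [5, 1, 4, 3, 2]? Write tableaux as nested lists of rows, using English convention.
Insert each entry of the permutation into P by Schensted row insertion, recording in Q the position of each new cell.

Insert 5: appended to row 1. P = [[5]].
Insert 1: 1 bumps 5 from row 1; 5 starts row 2. P = [[1], [5]].
Insert 4: appended to row 1. P = [[1, 4], [5]].
Insert 3: 3 bumps 4 from row 1; 4 bumps 5 from row 2; 5 starts row 3. P = [[1, 3], [4], [5]].
Insert 2: 2 bumps 3 from row 1; 3 bumps 4 from row 2; 4 bumps 5 from row 3; 5 starts row 4. P = [[1, 2], [3], [4], [5]].

So P = [[1, 2], [3], [4], [5]], Q = [[1, 3], [2], [4], [5]].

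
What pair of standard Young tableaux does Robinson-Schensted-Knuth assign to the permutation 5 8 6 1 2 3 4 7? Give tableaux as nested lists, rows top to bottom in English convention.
Insert each entry of the permutation into P by Schensted row insertion, recording in Q the position of each new cell.

After inserting 5: P = [[5]].
After inserting 8: P = [[5, 8]].
After inserting 6: P = [[5, 6], [8]].
After inserting 1: P = [[1, 6], [5], [8]].
After inserting 2: P = [[1, 2], [5, 6], [8]].
After inserting 3: P = [[1, 2, 3], [5, 6], [8]].
After inserting 4: P = [[1, 2, 3, 4], [5, 6], [8]].
After inserting 7: P = [[1, 2, 3, 4, 7], [5, 6], [8]].

So P = [[1, 2, 3, 4, 7], [5, 6], [8]], Q = [[1, 2, 6, 7, 8], [3, 5], [4]].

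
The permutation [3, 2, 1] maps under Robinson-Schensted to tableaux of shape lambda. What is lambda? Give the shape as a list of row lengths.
Row-insert each entry into an empty tableau.

After inserting 3: P = [[3]].
After inserting 2: P = [[2], [3]].
After inserting 1: P = [[1], [2], [3]].

The final insertion tableau P = [[1], [2], [3]] has shape [1, 1, 1].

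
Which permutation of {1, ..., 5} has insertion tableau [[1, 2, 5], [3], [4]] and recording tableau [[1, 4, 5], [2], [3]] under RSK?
Reverse the RSK construction: for i from n down to 1, find the cell of Q containing i, remove the entry at that cell from P, and reverse-bump it up through P; the value ejected from row 1 is w(i).

Step i=5: Q has 5 at row 1, column 3; remove that cell from P, ejecting 5. So w(5) = 5. P is now [[1, 2], [3], [4]].
Step i=4: Q has 4 at row 1, column 2; remove that cell from P, ejecting 2. So w(4) = 2. P is now [[1], [3], [4]].
Step i=3: Q has 3 at row 3, column 1; remove 4 from row 3 of P and reverse-bump: 4 enters row 2 and ejects 3; 3 enters row 1 and ejects 1. So w(3) = 1. P is now [[3], [4]].
Step i=2: Q has 2 at row 2, column 1; remove 4 from row 2 of P and reverse-bump: 4 enters row 1 and ejects 3. So w(2) = 3. P is now [[4]].
Step i=1: Q has 1 at row 1, column 1; remove that cell from P, ejecting 4. So w(1) = 4. P is now [].

So w = 4 3 1 2 5.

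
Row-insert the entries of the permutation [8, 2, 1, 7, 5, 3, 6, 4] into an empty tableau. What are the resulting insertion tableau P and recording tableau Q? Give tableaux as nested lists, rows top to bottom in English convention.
P = [[1, 3, 4], [2, 5, 6], [7], [8]], Q = [[1, 4, 7], [2, 5, 8], [3], [6]]

Insert each entry of the permutation into P by Schensted row insertion, recording in Q the position of each new cell.

After inserting 8: P = [[8]].
After inserting 2: P = [[2], [8]].
After inserting 1: P = [[1], [2], [8]].
After inserting 7: P = [[1, 7], [2], [8]].
After inserting 5: P = [[1, 5], [2, 7], [8]].
After inserting 3: P = [[1, 3], [2, 5], [7], [8]].
After inserting 6: P = [[1, 3, 6], [2, 5], [7], [8]].
After inserting 4: P = [[1, 3, 4], [2, 5, 6], [7], [8]].

So P = [[1, 3, 4], [2, 5, 6], [7], [8]], Q = [[1, 4, 7], [2, 5, 8], [3], [6]].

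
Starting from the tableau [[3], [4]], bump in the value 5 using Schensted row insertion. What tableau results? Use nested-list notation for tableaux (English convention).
5 is larger than every entry of row 1, so it is appended to row 1. The new tableau is [[3, 5], [4]].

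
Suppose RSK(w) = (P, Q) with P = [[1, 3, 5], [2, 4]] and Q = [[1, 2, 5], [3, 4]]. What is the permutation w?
Reverse the RSK construction: for i from n down to 1, find the cell of Q containing i, remove the entry at that cell from P, and reverse-bump it up through P; the value ejected from row 1 is w(i).

Step i=5: Q has 5 at row 1, column 3; remove that cell from P, ejecting 5. So w(5) = 5. P is now [[1, 3], [2, 4]].
Step i=4: Q has 4 at row 2, column 2; remove 4 from row 2 of P and reverse-bump: 4 enters row 1 and ejects 3. So w(4) = 3. P is now [[1, 4], [2]].
Step i=3: Q has 3 at row 2, column 1; remove 2 from row 2 of P and reverse-bump: 2 enters row 1 and ejects 1. So w(3) = 1. P is now [[2, 4]].
Step i=2: Q has 2 at row 1, column 2; remove that cell from P, ejecting 4. So w(2) = 4. P is now [[2]].
Step i=1: Q has 1 at row 1, column 1; remove that cell from P, ejecting 2. So w(1) = 2. P is now [].

So w = 2 4 1 3 5.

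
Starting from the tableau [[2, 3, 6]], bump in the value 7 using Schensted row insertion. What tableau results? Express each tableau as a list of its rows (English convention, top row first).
7 is larger than every entry of row 1, so it is appended to row 1. The new tableau is [[2, 3, 6, 7]].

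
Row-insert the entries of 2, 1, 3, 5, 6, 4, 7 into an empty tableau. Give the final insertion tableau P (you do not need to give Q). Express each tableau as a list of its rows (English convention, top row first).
Insert 2: appended to row 1. P = [[2]].
Insert 1: 1 bumps 2 from row 1; 2 starts row 2. P = [[1], [2]].
Insert 3: appended to row 1. P = [[1, 3], [2]].
Insert 5: appended to row 1. P = [[1, 3, 5], [2]].
Insert 6: appended to row 1. P = [[1, 3, 5, 6], [2]].
Insert 4: 4 bumps 5 from row 1; 5 appends to row 2. P = [[1, 3, 4, 6], [2, 5]].
Insert 7: appended to row 1. P = [[1, 3, 4, 6, 7], [2, 5]].

So P = [[1, 3, 4, 6, 7], [2, 5]].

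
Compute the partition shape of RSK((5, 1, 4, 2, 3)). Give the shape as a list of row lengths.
[3, 1, 1]

Row-insert each entry into an empty tableau.

After inserting 5: P = [[5]].
After inserting 1: P = [[1], [5]].
After inserting 4: P = [[1, 4], [5]].
After inserting 2: P = [[1, 2], [4], [5]].
After inserting 3: P = [[1, 2, 3], [4], [5]].

The final insertion tableau P = [[1, 2, 3], [4], [5]] has shape [3, 1, 1].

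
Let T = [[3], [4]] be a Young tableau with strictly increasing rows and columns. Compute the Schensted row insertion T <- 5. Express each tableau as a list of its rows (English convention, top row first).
5 is larger than every entry of row 1, so it is appended to row 1. The new tableau is [[3, 5], [4]].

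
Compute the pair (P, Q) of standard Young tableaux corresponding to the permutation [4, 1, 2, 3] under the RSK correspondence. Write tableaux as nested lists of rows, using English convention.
Insert each entry of the permutation into P by Schensted row insertion, recording in Q the position of each new cell.

Insert 4: appended to row 1. P = [[4]].
Insert 1: 1 bumps 4 from row 1; 4 starts row 2. P = [[1], [4]].
Insert 2: appended to row 1. P = [[1, 2], [4]].
Insert 3: appended to row 1. P = [[1, 2, 3], [4]].

So P = [[1, 2, 3], [4]], Q = [[1, 3, 4], [2]].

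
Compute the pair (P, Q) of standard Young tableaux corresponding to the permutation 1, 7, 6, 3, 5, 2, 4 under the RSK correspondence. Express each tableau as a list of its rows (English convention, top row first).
Insert each entry of the permutation into P by Schensted row insertion, recording in Q the position of each new cell.

Insert 1: appended to row 1. P = [[1]].
Insert 7: appended to row 1. P = [[1, 7]].
Insert 6: 6 bumps 7 from row 1; 7 starts row 2. P = [[1, 6], [7]].
Insert 3: 3 bumps 6 from row 1; 6 bumps 7 from row 2; 7 starts row 3. P = [[1, 3], [6], [7]].
Insert 5: appended to row 1. P = [[1, 3, 5], [6], [7]].
Insert 2: 2 bumps 3 from row 1; 3 bumps 6 from row 2; 6 bumps 7 from row 3; 7 starts row 4. P = [[1, 2, 5], [3], [6], [7]].
Insert 4: 4 bumps 5 from row 1; 5 appends to row 2. P = [[1, 2, 4], [3, 5], [6], [7]].

So P = [[1, 2, 4], [3, 5], [6], [7]], Q = [[1, 2, 5], [3, 7], [4], [6]].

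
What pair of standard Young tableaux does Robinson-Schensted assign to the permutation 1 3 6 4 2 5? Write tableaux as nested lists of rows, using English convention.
P = [[1, 2, 4, 5], [3], [6]], Q = [[1, 2, 3, 6], [4], [5]]

Insert each entry of the permutation into P by Schensted row insertion, recording in Q the position of each new cell.

Insert 1: appended to row 1. P = [[1]].
Insert 3: appended to row 1. P = [[1, 3]].
Insert 6: appended to row 1. P = [[1, 3, 6]].
Insert 4: 4 bumps 6 from row 1; 6 starts row 2. P = [[1, 3, 4], [6]].
Insert 2: 2 bumps 3 from row 1; 3 bumps 6 from row 2; 6 starts row 3. P = [[1, 2, 4], [3], [6]].
Insert 5: appended to row 1. P = [[1, 2, 4, 5], [3], [6]].

So P = [[1, 2, 4, 5], [3], [6]], Q = [[1, 2, 3, 6], [4], [5]].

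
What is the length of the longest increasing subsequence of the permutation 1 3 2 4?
3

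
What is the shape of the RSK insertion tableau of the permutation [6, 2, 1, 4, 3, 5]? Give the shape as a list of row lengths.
[3, 2, 1]

Row-insert each entry into an empty tableau.

After inserting 6: P = [[6]].
After inserting 2: P = [[2], [6]].
After inserting 1: P = [[1], [2], [6]].
After inserting 4: P = [[1, 4], [2], [6]].
After inserting 3: P = [[1, 3], [2, 4], [6]].
After inserting 5: P = [[1, 3, 5], [2, 4], [6]].

The final insertion tableau P = [[1, 3, 5], [2, 4], [6]] has shape [3, 2, 1].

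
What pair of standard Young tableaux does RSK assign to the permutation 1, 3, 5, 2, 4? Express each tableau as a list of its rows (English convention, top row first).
Insert each entry of the permutation into P by Schensted row insertion, recording in Q the position of each new cell.

Insert 1: appended to row 1. P = [[1]], Q = [[1]].
Insert 3: appended to row 1. P = [[1, 3]], Q = [[1, 2]].
Insert 5: appended to row 1. P = [[1, 3, 5]], Q = [[1, 2, 3]].
Insert 2: 2 bumps 3 from row 1; 3 starts row 2. P = [[1, 2, 5], [3]], Q = [[1, 2, 3], [4]].
Insert 4: 4 bumps 5 from row 1; 5 appends to row 2. P = [[1, 2, 4], [3, 5]], Q = [[1, 2, 3], [4, 5]].

So P = [[1, 2, 4], [3, 5]], Q = [[1, 2, 3], [4, 5]].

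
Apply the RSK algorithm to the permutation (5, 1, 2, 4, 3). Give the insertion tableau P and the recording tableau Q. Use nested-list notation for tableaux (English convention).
Insert each entry of the permutation into P by Schensted row insertion, recording in Q the position of each new cell.

Insert 5: appended to row 1. P = [[5]].
Insert 1: 1 bumps 5 from row 1; 5 starts row 2. P = [[1], [5]].
Insert 2: appended to row 1. P = [[1, 2], [5]].
Insert 4: appended to row 1. P = [[1, 2, 4], [5]].
Insert 3: 3 bumps 4 from row 1; 4 bumps 5 from row 2; 5 starts row 3. P = [[1, 2, 3], [4], [5]].

So P = [[1, 2, 3], [4], [5]], Q = [[1, 3, 4], [2], [5]].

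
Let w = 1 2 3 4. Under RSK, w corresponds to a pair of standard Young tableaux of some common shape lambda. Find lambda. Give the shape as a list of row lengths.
[4]

RSK row insertion gives P = [[1, 2, 3, 4]], which has shape [4].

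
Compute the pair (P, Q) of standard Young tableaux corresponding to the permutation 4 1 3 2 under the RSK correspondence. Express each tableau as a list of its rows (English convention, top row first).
Insert each entry of the permutation into P by Schensted row insertion, recording in Q the position of each new cell.

Insert 4: appended to row 1. P = [[4]], Q = [[1]].
Insert 1: 1 bumps 4 from row 1; 4 starts row 2. P = [[1], [4]], Q = [[1], [2]].
Insert 3: appended to row 1. P = [[1, 3], [4]], Q = [[1, 3], [2]].
Insert 2: 2 bumps 3 from row 1; 3 bumps 4 from row 2; 4 starts row 3. P = [[1, 2], [3], [4]], Q = [[1, 3], [2], [4]].

So P = [[1, 2], [3], [4]], Q = [[1, 3], [2], [4]].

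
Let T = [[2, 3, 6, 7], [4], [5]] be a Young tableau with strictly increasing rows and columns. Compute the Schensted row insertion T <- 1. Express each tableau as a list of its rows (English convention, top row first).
[[1, 3, 6, 7], [2], [4], [5]]

In row 1, 1 replaces 2 (the leftmost entry greater than 1); 2 is bumped to row 2. In row 2, 2 replaces 4 (the leftmost entry greater than 2); 4 is bumped to row 3. In row 3, 4 replaces 5 (the leftmost entry greater than 4); 5 is bumped to row 4. 5 starts a new row 4. The new tableau is [[1, 3, 6, 7], [2], [4], [5]].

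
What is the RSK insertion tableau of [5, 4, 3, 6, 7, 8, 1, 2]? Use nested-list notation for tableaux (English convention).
Insert 5: appended to row 1. P = [[5]].
Insert 4: 4 bumps 5 from row 1; 5 starts row 2. P = [[4], [5]].
Insert 3: 3 bumps 4 from row 1; 4 bumps 5 from row 2; 5 starts row 3. P = [[3], [4], [5]].
Insert 6: appended to row 1. P = [[3, 6], [4], [5]].
Insert 7: appended to row 1. P = [[3, 6, 7], [4], [5]].
Insert 8: appended to row 1. P = [[3, 6, 7, 8], [4], [5]].
Insert 1: 1 bumps 3 from row 1; 3 bumps 4 from row 2; 4 bumps 5 from row 3; 5 starts row 4. P = [[1, 6, 7, 8], [3], [4], [5]].
Insert 2: 2 bumps 6 from row 1; 6 appends to row 2. P = [[1, 2, 7, 8], [3, 6], [4], [5]].

So P = [[1, 2, 7, 8], [3, 6], [4], [5]].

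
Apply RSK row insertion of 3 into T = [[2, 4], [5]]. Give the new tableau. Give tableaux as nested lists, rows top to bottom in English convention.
In row 1, 3 replaces 4 (the leftmost entry greater than 3); 4 is bumped to row 2. In row 2, 4 replaces 5 (the leftmost entry greater than 4); 5 is bumped to row 3. 5 starts a new row 3. The new tableau is [[2, 3], [4], [5]].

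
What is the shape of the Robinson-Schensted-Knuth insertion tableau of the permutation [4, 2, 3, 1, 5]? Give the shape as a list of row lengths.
RSK row insertion gives P = [[1, 3, 5], [2], [4]], which has shape [3, 1, 1].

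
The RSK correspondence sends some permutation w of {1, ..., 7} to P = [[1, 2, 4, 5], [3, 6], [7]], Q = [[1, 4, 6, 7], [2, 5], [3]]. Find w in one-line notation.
Reverse RSK: for i = n, n-1, ..., 1, locate i in Q, remove the corresponding corner cell from P, and reverse-bump its entry up through P; the value ejected from row 1 is w(i).

So w = 7 3 1 6 2 4 5.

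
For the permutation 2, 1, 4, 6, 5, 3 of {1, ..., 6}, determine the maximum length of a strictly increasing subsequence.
3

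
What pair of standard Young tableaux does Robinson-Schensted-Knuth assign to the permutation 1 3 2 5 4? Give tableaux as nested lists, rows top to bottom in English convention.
P = [[1, 2, 4], [3, 5]], Q = [[1, 2, 4], [3, 5]]

Insert each entry of the permutation into P by Schensted row insertion, recording in Q the position of each new cell.

Insert 1: appended to row 1. P = [[1]].
Insert 3: appended to row 1. P = [[1, 3]].
Insert 2: 2 bumps 3 from row 1; 3 starts row 2. P = [[1, 2], [3]].
Insert 5: appended to row 1. P = [[1, 2, 5], [3]].
Insert 4: 4 bumps 5 from row 1; 5 appends to row 2. P = [[1, 2, 4], [3, 5]].

So P = [[1, 2, 4], [3, 5]], Q = [[1, 2, 4], [3, 5]].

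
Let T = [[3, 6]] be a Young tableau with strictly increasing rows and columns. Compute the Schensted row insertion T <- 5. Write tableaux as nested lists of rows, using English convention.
[[3, 5], [6]]

In row 1, 5 replaces 6 (the leftmost entry greater than 5); 6 is bumped to row 2. 6 starts a new row 2. The new tableau is [[3, 5], [6]].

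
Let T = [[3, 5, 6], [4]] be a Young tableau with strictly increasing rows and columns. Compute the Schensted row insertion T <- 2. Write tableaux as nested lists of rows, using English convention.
[[2, 5, 6], [3], [4]]

In row 1, 2 replaces 3 (the leftmost entry greater than 2); 3 is bumped to row 2. In row 2, 3 replaces 4 (the leftmost entry greater than 3); 4 is bumped to row 3. 4 starts a new row 3. The new tableau is [[2, 5, 6], [3], [4]].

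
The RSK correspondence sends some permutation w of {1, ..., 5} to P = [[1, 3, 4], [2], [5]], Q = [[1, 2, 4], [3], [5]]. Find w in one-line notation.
Reverse the RSK construction: for i from n down to 1, find the cell of Q containing i, remove the entry at that cell from P, and reverse-bump it up through P; the value ejected from row 1 is w(i).

Step i=5: Q has 5 at row 3, column 1; remove 5 from row 3 of P and reverse-bump: 5 enters row 2 and ejects 2; 2 enters row 1 and ejects 1. So w(5) = 1. P is now [[2, 3, 4], [5]].
Step i=4: Q has 4 at row 1, column 3; remove that cell from P, ejecting 4. So w(4) = 4. P is now [[2, 3], [5]].
Step i=3: Q has 3 at row 2, column 1; remove 5 from row 2 of P and reverse-bump: 5 enters row 1 and ejects 3. So w(3) = 3. P is now [[2, 5]].
Step i=2: Q has 2 at row 1, column 2; remove that cell from P, ejecting 5. So w(2) = 5. P is now [[2]].
Step i=1: Q has 1 at row 1, column 1; remove that cell from P, ejecting 2. So w(1) = 2. P is now [].

So w = 2 5 3 4 1.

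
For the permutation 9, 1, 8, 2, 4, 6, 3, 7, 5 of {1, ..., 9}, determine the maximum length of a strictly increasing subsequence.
5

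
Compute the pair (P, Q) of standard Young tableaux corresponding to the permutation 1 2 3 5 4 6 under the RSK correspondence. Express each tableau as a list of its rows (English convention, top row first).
Insert each entry of the permutation into P by Schensted row insertion, recording in Q the position of each new cell.

Insert 1: appended to row 1. P = [[1]].
Insert 2: appended to row 1. P = [[1, 2]].
Insert 3: appended to row 1. P = [[1, 2, 3]].
Insert 5: appended to row 1. P = [[1, 2, 3, 5]].
Insert 4: 4 bumps 5 from row 1; 5 starts row 2. P = [[1, 2, 3, 4], [5]].
Insert 6: appended to row 1. P = [[1, 2, 3, 4, 6], [5]].

So P = [[1, 2, 3, 4, 6], [5]], Q = [[1, 2, 3, 4, 6], [5]].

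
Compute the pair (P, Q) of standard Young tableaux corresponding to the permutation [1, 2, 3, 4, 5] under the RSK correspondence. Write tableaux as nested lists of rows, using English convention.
Insert each entry of the permutation into P by Schensted row insertion, recording in Q the position of each new cell.

Insert 1: appended to row 1. P = [[1]], Q = [[1]].
Insert 2: appended to row 1. P = [[1, 2]], Q = [[1, 2]].
Insert 3: appended to row 1. P = [[1, 2, 3]], Q = [[1, 2, 3]].
Insert 4: appended to row 1. P = [[1, 2, 3, 4]], Q = [[1, 2, 3, 4]].
Insert 5: appended to row 1. P = [[1, 2, 3, 4, 5]], Q = [[1, 2, 3, 4, 5]].

So P = [[1, 2, 3, 4, 5]], Q = [[1, 2, 3, 4, 5]].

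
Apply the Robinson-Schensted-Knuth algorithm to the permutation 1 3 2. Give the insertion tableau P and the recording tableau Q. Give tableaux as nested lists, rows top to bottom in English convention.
P = [[1, 2], [3]], Q = [[1, 2], [3]]

Insert each entry of the permutation into P by Schensted row insertion, recording in Q the position of each new cell.

Insert 1: appended to row 1. P = [[1]].
Insert 3: appended to row 1. P = [[1, 3]].
Insert 2: 2 bumps 3 from row 1; 3 starts row 2. P = [[1, 2], [3]].

So P = [[1, 2], [3]], Q = [[1, 2], [3]].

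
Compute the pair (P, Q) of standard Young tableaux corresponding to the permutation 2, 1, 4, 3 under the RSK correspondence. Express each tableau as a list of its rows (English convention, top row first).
P = [[1, 3], [2, 4]], Q = [[1, 3], [2, 4]]

Insert each entry of the permutation into P by Schensted row insertion, recording in Q the position of each new cell.

Insert 2: appended to row 1. P = [[2]].
Insert 1: 1 bumps 2 from row 1; 2 starts row 2. P = [[1], [2]].
Insert 4: appended to row 1. P = [[1, 4], [2]].
Insert 3: 3 bumps 4 from row 1; 4 appends to row 2. P = [[1, 3], [2, 4]].

So P = [[1, 3], [2, 4]], Q = [[1, 3], [2, 4]].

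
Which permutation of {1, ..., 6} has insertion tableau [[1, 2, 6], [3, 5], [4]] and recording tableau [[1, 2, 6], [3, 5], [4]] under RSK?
Reverse the RSK construction: for i from n down to 1, find the cell of Q containing i, remove the entry at that cell from P, and reverse-bump it up through P; the value ejected from row 1 is w(i).

Step i=6: Q has 6 at row 1, column 3; remove that cell from P, ejecting 6. So w(6) = 6. P is now [[1, 2], [3, 5], [4]].
Step i=5: Q has 5 at row 2, column 2; remove 5 from row 2 of P and reverse-bump: 5 enters row 1 and ejects 2. So w(5) = 2. P is now [[1, 5], [3], [4]].
Step i=4: Q has 4 at row 3, column 1; remove 4 from row 3 of P and reverse-bump: 4 enters row 2 and ejects 3; 3 enters row 1 and ejects 1. So w(4) = 1. P is now [[3, 5], [4]].
Step i=3: Q has 3 at row 2, column 1; remove 4 from row 2 of P and reverse-bump: 4 enters row 1 and ejects 3. So w(3) = 3. P is now [[4, 5]].
Step i=2: Q has 2 at row 1, column 2; remove that cell from P, ejecting 5. So w(2) = 5. P is now [[4]].
Step i=1: Q has 1 at row 1, column 1; remove that cell from P, ejecting 4. So w(1) = 4. P is now [].

So w = 4 5 3 1 2 6.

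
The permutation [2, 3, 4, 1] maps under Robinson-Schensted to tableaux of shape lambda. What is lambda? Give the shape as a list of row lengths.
[3, 1]

Row-insert each entry into an empty tableau.

After inserting 2: P = [[2]].
After inserting 3: P = [[2, 3]].
After inserting 4: P = [[2, 3, 4]].
After inserting 1: P = [[1, 3, 4], [2]].

The final insertion tableau P = [[1, 3, 4], [2]] has shape [3, 1].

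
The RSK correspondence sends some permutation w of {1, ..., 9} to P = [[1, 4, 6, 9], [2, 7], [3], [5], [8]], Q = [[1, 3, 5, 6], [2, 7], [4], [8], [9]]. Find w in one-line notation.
Reverse the RSK construction: for i from n down to 1, find the cell of Q containing i, remove the entry at that cell from P, and reverse-bump it up through P; the value ejected from row 1 is w(i).

Step i=9: Q has 9 at row 5, column 1; remove 8 from row 5 of P and reverse-bump: 8 enters row 4 and ejects 5; 5 enters row 3 and ejects 3; 3 enters row 2 and ejects 2; 2 enters row 1 and ejects 1. So w(9) = 1. P is now [[2, 4, 6, 9], [3, 7], [5], [8]].
Step i=8: Q has 8 at row 4, column 1; remove 8 from row 4 of P and reverse-bump: 8 enters row 3 and ejects 5; 5 enters row 2 and ejects 3; 3 enters row 1 and ejects 2. So w(8) = 2. P is now [[3, 4, 6, 9], [5, 7], [8]].
Step i=7: Q has 7 at row 2, column 2; remove 7 from row 2 of P and reverse-bump: 7 enters row 1 and ejects 6. So w(7) = 6. P is now [[3, 4, 7, 9], [5], [8]].
Step i=6: Q has 6 at row 1, column 4; remove that cell from P, ejecting 9. So w(6) = 9. P is now [[3, 4, 7], [5], [8]].
Step i=5: Q has 5 at row 1, column 3; remove that cell from P, ejecting 7. So w(5) = 7. P is now [[3, 4], [5], [8]].
Step i=4: Q has 4 at row 3, column 1; remove 8 from row 3 of P and reverse-bump: 8 enters row 2 and ejects 5; 5 enters row 1 and ejects 4. So w(4) = 4. P is now [[3, 5], [8]].
Step i=3: Q has 3 at row 1, column 2; remove that cell from P, ejecting 5. So w(3) = 5. P is now [[3], [8]].
Step i=2: Q has 2 at row 2, column 1; remove 8 from row 2 of P and reverse-bump: 8 enters row 1 and ejects 3. So w(2) = 3. P is now [[8]].
Step i=1: Q has 1 at row 1, column 1; remove that cell from P, ejecting 8. So w(1) = 8. P is now [].

So w = 8 3 5 4 7 9 6 2 1.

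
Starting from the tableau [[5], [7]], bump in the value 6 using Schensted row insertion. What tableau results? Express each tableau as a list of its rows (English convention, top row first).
6 is larger than every entry of row 1, so it is appended to row 1. The new tableau is [[5, 6], [7]].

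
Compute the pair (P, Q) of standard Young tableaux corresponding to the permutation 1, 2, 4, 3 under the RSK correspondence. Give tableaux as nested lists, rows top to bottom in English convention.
Insert each entry of the permutation into P by Schensted row insertion, recording in Q the position of each new cell.

Insert 1: appended to row 1. P = [[1]].
Insert 2: appended to row 1. P = [[1, 2]].
Insert 4: appended to row 1. P = [[1, 2, 4]].
Insert 3: 3 bumps 4 from row 1; 4 starts row 2. P = [[1, 2, 3], [4]].

So P = [[1, 2, 3], [4]], Q = [[1, 2, 3], [4]].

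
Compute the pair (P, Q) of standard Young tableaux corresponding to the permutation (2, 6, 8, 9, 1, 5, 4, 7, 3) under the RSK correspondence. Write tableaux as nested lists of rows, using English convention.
P = [[1, 3, 7, 9], [2, 4, 8], [5], [6]], Q = [[1, 2, 3, 4], [5, 6, 8], [7], [9]]

Insert each entry of the permutation into P by Schensted row insertion, recording in Q the position of each new cell.

Insert 2: appended to row 1. P = [[2]].
Insert 6: appended to row 1. P = [[2, 6]].
Insert 8: appended to row 1. P = [[2, 6, 8]].
Insert 9: appended to row 1. P = [[2, 6, 8, 9]].
Insert 1: 1 bumps 2 from row 1; 2 starts row 2. P = [[1, 6, 8, 9], [2]].
Insert 5: 5 bumps 6 from row 1; 6 appends to row 2. P = [[1, 5, 8, 9], [2, 6]].
Insert 4: 4 bumps 5 from row 1; 5 bumps 6 from row 2; 6 starts row 3. P = [[1, 4, 8, 9], [2, 5], [6]].
Insert 7: 7 bumps 8 from row 1; 8 appends to row 2. P = [[1, 4, 7, 9], [2, 5, 8], [6]].
Insert 3: 3 bumps 4 from row 1; 4 bumps 5 from row 2; 5 bumps 6 from row 3; 6 starts row 4. P = [[1, 3, 7, 9], [2, 4, 8], [5], [6]].

So P = [[1, 3, 7, 9], [2, 4, 8], [5], [6]], Q = [[1, 2, 3, 4], [5, 6, 8], [7], [9]].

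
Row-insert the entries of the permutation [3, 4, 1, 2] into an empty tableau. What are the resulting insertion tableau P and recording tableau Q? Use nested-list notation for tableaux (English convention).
P = [[1, 2], [3, 4]], Q = [[1, 2], [3, 4]]

Insert each entry of the permutation into P by Schensted row insertion, recording in Q the position of each new cell.

Insert 3: appended to row 1. P = [[3]].
Insert 4: appended to row 1. P = [[3, 4]].
Insert 1: 1 bumps 3 from row 1; 3 starts row 2. P = [[1, 4], [3]].
Insert 2: 2 bumps 4 from row 1; 4 appends to row 2. P = [[1, 2], [3, 4]].

So P = [[1, 2], [3, 4]], Q = [[1, 2], [3, 4]].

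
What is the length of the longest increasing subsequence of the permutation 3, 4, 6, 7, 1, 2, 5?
4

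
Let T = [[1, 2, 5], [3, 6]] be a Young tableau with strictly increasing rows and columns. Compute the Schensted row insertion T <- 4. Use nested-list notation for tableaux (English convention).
[[1, 2, 4], [3, 5], [6]]

In row 1, 4 replaces 5 (the leftmost entry greater than 4); 5 is bumped to row 2. In row 2, 5 replaces 6 (the leftmost entry greater than 5); 6 is bumped to row 3. 6 starts a new row 3. The new tableau is [[1, 2, 4], [3, 5], [6]].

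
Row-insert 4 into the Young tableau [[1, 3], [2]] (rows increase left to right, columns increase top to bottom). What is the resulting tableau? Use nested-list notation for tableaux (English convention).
4 is larger than every entry of row 1, so it is appended to row 1. The new tableau is [[1, 3, 4], [2]].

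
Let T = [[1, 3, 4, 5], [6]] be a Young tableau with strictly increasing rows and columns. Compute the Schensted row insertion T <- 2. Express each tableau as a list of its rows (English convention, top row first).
In row 1, 2 replaces 3 (the leftmost entry greater than 2); 3 is bumped to row 2. In row 2, 3 replaces 6 (the leftmost entry greater than 3); 6 is bumped to row 3. 6 starts a new row 3. The new tableau is [[1, 2, 4, 5], [3], [6]].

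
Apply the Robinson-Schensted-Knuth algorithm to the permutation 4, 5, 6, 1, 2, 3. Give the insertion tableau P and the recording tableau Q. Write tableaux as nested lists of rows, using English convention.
Insert each entry of the permutation into P by Schensted row insertion, recording in Q the position of each new cell.

Insert 4: appended to row 1. P = [[4]], Q = [[1]].
Insert 5: appended to row 1. P = [[4, 5]], Q = [[1, 2]].
Insert 6: appended to row 1. P = [[4, 5, 6]], Q = [[1, 2, 3]].
Insert 1: 1 bumps 4 from row 1; 4 starts row 2. P = [[1, 5, 6], [4]], Q = [[1, 2, 3], [4]].
Insert 2: 2 bumps 5 from row 1; 5 appends to row 2. P = [[1, 2, 6], [4, 5]], Q = [[1, 2, 3], [4, 5]].
Insert 3: 3 bumps 6 from row 1; 6 appends to row 2. P = [[1, 2, 3], [4, 5, 6]], Q = [[1, 2, 3], [4, 5, 6]].

So P = [[1, 2, 3], [4, 5, 6]], Q = [[1, 2, 3], [4, 5, 6]].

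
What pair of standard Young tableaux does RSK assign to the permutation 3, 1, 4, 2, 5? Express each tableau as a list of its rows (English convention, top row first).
P = [[1, 2, 5], [3, 4]], Q = [[1, 3, 5], [2, 4]]

Insert each entry of the permutation into P by Schensted row insertion, recording in Q the position of each new cell.

Insert 3: appended to row 1. P = [[3]], Q = [[1]].
Insert 1: 1 bumps 3 from row 1; 3 starts row 2. P = [[1], [3]], Q = [[1], [2]].
Insert 4: appended to row 1. P = [[1, 4], [3]], Q = [[1, 3], [2]].
Insert 2: 2 bumps 4 from row 1; 4 appends to row 2. P = [[1, 2], [3, 4]], Q = [[1, 3], [2, 4]].
Insert 5: appended to row 1. P = [[1, 2, 5], [3, 4]], Q = [[1, 3, 5], [2, 4]].

So P = [[1, 2, 5], [3, 4]], Q = [[1, 3, 5], [2, 4]].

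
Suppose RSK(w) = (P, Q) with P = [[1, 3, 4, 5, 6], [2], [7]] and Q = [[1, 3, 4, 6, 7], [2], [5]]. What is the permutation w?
7 2 3 4 1 5 6

Reverse the RSK construction: for i from n down to 1, find the cell of Q containing i, remove the entry at that cell from P, and reverse-bump it up through P; the value ejected from row 1 is w(i).

Step i=7: Q has 7 at row 1, column 5; remove that cell from P, ejecting 6. So w(7) = 6. P is now [[1, 3, 4, 5], [2], [7]].
Step i=6: Q has 6 at row 1, column 4; remove that cell from P, ejecting 5. So w(6) = 5. P is now [[1, 3, 4], [2], [7]].
Step i=5: Q has 5 at row 3, column 1; remove 7 from row 3 of P and reverse-bump: 7 enters row 2 and ejects 2; 2 enters row 1 and ejects 1. So w(5) = 1. P is now [[2, 3, 4], [7]].
Step i=4: Q has 4 at row 1, column 3; remove that cell from P, ejecting 4. So w(4) = 4. P is now [[2, 3], [7]].
Step i=3: Q has 3 at row 1, column 2; remove that cell from P, ejecting 3. So w(3) = 3. P is now [[2], [7]].
Step i=2: Q has 2 at row 2, column 1; remove 7 from row 2 of P and reverse-bump: 7 enters row 1 and ejects 2. So w(2) = 2. P is now [[7]].
Step i=1: Q has 1 at row 1, column 1; remove that cell from P, ejecting 7. So w(1) = 7. P is now [].

So w = 7 2 3 4 1 5 6.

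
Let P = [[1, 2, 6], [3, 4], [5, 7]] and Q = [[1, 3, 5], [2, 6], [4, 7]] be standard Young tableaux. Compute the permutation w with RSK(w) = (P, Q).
5 3 4 1 7 6 2

Reverse the RSK construction: for i from n down to 1, find the cell of Q containing i, remove the entry at that cell from P, and reverse-bump it up through P; the value ejected from row 1 is w(i).

Step i=7: Q has 7 at row 3, column 2; remove 7 from row 3 of P and reverse-bump: 7 enters row 2 and ejects 4; 4 enters row 1 and ejects 2. So w(7) = 2. P is now [[1, 4, 6], [3, 7], [5]].
Step i=6: Q has 6 at row 2, column 2; remove 7 from row 2 of P and reverse-bump: 7 enters row 1 and ejects 6. So w(6) = 6. P is now [[1, 4, 7], [3], [5]].
Step i=5: Q has 5 at row 1, column 3; remove that cell from P, ejecting 7. So w(5) = 7. P is now [[1, 4], [3], [5]].
Step i=4: Q has 4 at row 3, column 1; remove 5 from row 3 of P and reverse-bump: 5 enters row 2 and ejects 3; 3 enters row 1 and ejects 1. So w(4) = 1. P is now [[3, 4], [5]].
Step i=3: Q has 3 at row 1, column 2; remove that cell from P, ejecting 4. So w(3) = 4. P is now [[3], [5]].
Step i=2: Q has 2 at row 2, column 1; remove 5 from row 2 of P and reverse-bump: 5 enters row 1 and ejects 3. So w(2) = 3. P is now [[5]].
Step i=1: Q has 1 at row 1, column 1; remove that cell from P, ejecting 5. So w(1) = 5. P is now [].

So w = 5 3 4 1 7 6 2.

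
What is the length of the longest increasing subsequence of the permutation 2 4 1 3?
2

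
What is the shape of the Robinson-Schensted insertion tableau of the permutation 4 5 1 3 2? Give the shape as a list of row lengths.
[2, 2, 1]

Row-insert each entry into an empty tableau.

After inserting 4: P = [[4]].
After inserting 5: P = [[4, 5]].
After inserting 1: P = [[1, 5], [4]].
After inserting 3: P = [[1, 3], [4, 5]].
After inserting 2: P = [[1, 2], [3, 5], [4]].

The final insertion tableau P = [[1, 2], [3, 5], [4]] has shape [2, 2, 1].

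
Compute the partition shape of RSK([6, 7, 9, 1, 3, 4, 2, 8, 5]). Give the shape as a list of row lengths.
Row-insert each entry into an empty tableau.

After inserting 6: P = [[6]].
After inserting 7: P = [[6, 7]].
After inserting 9: P = [[6, 7, 9]].
After inserting 1: P = [[1, 7, 9], [6]].
After inserting 3: P = [[1, 3, 9], [6, 7]].
After inserting 4: P = [[1, 3, 4], [6, 7, 9]].
After inserting 2: P = [[1, 2, 4], [3, 7, 9], [6]].
After inserting 8: P = [[1, 2, 4, 8], [3, 7, 9], [6]].
After inserting 5: P = [[1, 2, 4, 5], [3, 7, 8], [6, 9]].

The final insertion tableau P = [[1, 2, 4, 5], [3, 7, 8], [6, 9]] has shape [4, 3, 2].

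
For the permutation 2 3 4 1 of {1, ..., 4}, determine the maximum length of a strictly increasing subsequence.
3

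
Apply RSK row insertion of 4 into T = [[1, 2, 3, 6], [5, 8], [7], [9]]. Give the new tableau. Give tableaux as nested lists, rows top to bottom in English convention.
[[1, 2, 3, 4], [5, 6], [7, 8], [9]]

In row 1, 4 replaces 6 (the leftmost entry greater than 4); 6 is bumped to row 2. In row 2, 6 replaces 8 (the leftmost entry greater than 6); 8 is bumped to row 3. 8 is appended to row 3. The new tableau is [[1, 2, 3, 4], [5, 6], [7, 8], [9]].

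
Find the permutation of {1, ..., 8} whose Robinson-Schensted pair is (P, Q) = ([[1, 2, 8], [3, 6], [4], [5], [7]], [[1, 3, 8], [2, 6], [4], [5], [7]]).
Reverse the RSK construction: for i from n down to 1, find the cell of Q containing i, remove the entry at that cell from P, and reverse-bump it up through P; the value ejected from row 1 is w(i).

Step i=8: Q has 8 at row 1, column 3; remove that cell from P, ejecting 8. So w(8) = 8. P is now [[1, 2], [3, 6], [4], [5], [7]].
Step i=7: Q has 7 at row 5, column 1; remove 7 from row 5 of P and reverse-bump: 7 enters row 4 and ejects 5; 5 enters row 3 and ejects 4; 4 enters row 2 and ejects 3; 3 enters row 1 and ejects 2. So w(7) = 2. P is now [[1, 3], [4, 6], [5], [7]].
Step i=6: Q has 6 at row 2, column 2; remove 6 from row 2 of P and reverse-bump: 6 enters row 1 and ejects 3. So w(6) = 3. P is now [[1, 6], [4], [5], [7]].
Step i=5: Q has 5 at row 4, column 1; remove 7 from row 4 of P and reverse-bump: 7 enters row 3 and ejects 5; 5 enters row 2 and ejects 4; 4 enters row 1 and ejects 1. So w(5) = 1. P is now [[4, 6], [5], [7]].
Step i=4: Q has 4 at row 3, column 1; remove 7 from row 3 of P and reverse-bump: 7 enters row 2 and ejects 5; 5 enters row 1 and ejects 4. So w(4) = 4. P is now [[5, 6], [7]].
Step i=3: Q has 3 at row 1, column 2; remove that cell from P, ejecting 6. So w(3) = 6. P is now [[5], [7]].
Step i=2: Q has 2 at row 2, column 1; remove 7 from row 2 of P and reverse-bump: 7 enters row 1 and ejects 5. So w(2) = 5. P is now [[7]].
Step i=1: Q has 1 at row 1, column 1; remove that cell from P, ejecting 7. So w(1) = 7. P is now [].

So w = 7 5 6 4 1 3 2 8.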